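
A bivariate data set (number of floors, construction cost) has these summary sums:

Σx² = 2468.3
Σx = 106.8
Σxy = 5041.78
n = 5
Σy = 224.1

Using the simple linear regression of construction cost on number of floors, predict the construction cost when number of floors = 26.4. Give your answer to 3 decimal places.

51.691

Sxx = Σx² − (Σx)²/n = 2468.3 − 2281.248 = 187.052
Sxy = Σxy − (Σx)(Σy)/n = 5041.78 − 4786.776 = 255.004
b = Sxy/Sxx = 255.004/187.052 = 1.363279
a = ȳ − b·x̄ = 44.82 − 1.363279·21.36 = 15.700368
ŷ(26.4) = a + b·26.4 = 15.700368 + 1.363279·26.4 = 51.690924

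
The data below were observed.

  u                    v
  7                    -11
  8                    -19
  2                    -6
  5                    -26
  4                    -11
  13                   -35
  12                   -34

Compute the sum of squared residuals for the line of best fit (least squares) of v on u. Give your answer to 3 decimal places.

n = 7, Σx = 51, Σy = -142, Σxy = -1278, Σx² = 471, Σy² = 3696
Sxx = Σx² − (Σx)²/n = 471 − 371.571429 = 99.428571
Sxy = Σxy − (Σx)(Σy)/n = -1278 − (-1034.571429) = -243.428571
Syy = Σy² − (Σy)²/n = 3696 − 2880.571429 = 815.428571
b = Sxy/Sxx = -243.428571/99.428571 = -2.448276
SSE = Syy − b·Sxy = 815.428571 − (-2.448276)·(-243.428571) = 219.448276

219.448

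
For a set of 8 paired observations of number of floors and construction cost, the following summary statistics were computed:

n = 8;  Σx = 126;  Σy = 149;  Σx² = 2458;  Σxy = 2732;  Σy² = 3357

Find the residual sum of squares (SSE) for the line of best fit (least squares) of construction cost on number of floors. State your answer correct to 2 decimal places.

268.43

Sxx = Σx² − (Σx)²/n = 2458 − 1984.5 = 473.5
Sxy = Σxy − (Σx)(Σy)/n = 2732 − 2346.75 = 385.25
Syy = Σy² − (Σy)²/n = 3357 − 2775.125 = 581.875
b = Sxy/Sxx = 385.25/473.5 = 0.813622
SSE = Syy − b·Sxy = 581.875 − 0.813622·385.25 = 268.427138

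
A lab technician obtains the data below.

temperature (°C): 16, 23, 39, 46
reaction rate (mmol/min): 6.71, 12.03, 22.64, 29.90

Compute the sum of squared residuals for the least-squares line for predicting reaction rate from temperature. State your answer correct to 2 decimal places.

2.14

n = 4, Σx = 124, Σy = 71.28, Σxy = 2642.41, Σx² = 4422, Σy² = 1596.3246
Sxx = Σx² − (Σx)²/n = 4422 − 3844 = 578
Sxy = Σxy − (Σx)(Σy)/n = 2642.41 − 2209.68 = 432.73
Syy = Σy² − (Σy)²/n = 1596.3246 − 1270.2096 = 326.115
b = Sxy/Sxx = 432.73/578 = 0.748668
SSE = Syy − b·Sxy = 326.115 − 0.748668·432.73 = 2.143974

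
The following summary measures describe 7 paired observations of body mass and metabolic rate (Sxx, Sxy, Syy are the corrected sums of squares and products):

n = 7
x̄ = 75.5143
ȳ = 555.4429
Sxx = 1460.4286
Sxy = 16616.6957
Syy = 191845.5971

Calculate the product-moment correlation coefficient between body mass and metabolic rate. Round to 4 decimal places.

r = Sxy/√(Sxx·Syy) = 16616.6957/√(280176796.788917) = 16616.6957/16738.482512 = 0.992724

0.9927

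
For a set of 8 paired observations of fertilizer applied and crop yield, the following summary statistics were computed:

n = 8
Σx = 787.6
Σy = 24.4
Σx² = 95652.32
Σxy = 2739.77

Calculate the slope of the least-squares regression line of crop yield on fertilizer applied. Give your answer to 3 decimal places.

0.019

Sxx = Σx² − (Σx)²/n = 95652.32 − 77539.22 = 18113.1
Sxy = Σxy − (Σx)(Σy)/n = 2739.77 − 2402.18 = 337.59
b = Sxy/Sxx = 337.59/18113.1 = 0.018638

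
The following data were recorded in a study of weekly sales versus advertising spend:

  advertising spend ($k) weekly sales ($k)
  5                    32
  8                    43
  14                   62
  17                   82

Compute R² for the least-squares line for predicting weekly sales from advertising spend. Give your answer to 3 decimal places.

n = 4, Σx = 44, Σy = 219, Σxy = 2766, Σx² = 574, Σy² = 13441
Sxx = Σx² − (Σx)²/n = 574 − 484 = 90
Sxy = Σxy − (Σx)(Σy)/n = 2766 − 2409 = 357
Syy = Σy² − (Σy)²/n = 13441 − 11990.25 = 1450.75
R² = Sxy²/(Sxx·Syy) = (357)²/(90·1450.75) = 0.976116

0.976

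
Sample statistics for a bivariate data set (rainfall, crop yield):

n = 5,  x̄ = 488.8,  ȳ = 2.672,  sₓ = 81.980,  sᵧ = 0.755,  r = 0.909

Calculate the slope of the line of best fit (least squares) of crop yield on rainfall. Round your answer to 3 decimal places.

0.008

b = r · sᵧ/sₓ = 0.909 · 0.755/81.98 = 0.008371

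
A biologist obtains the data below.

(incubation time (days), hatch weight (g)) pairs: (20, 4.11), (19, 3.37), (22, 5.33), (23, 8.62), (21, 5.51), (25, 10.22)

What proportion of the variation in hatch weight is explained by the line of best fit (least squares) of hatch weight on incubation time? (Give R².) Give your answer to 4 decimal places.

n = 6, Σx = 130, Σy = 37.16, Σxy = 832.96, Σx² = 2840, Σy² = 265.7708
Sxx = Σx² − (Σx)²/n = 2840 − 2816.666667 = 23.333333
Sxy = Σxy − (Σx)(Σy)/n = 832.96 − 805.133333 = 27.826667
Syy = Σy² − (Σy)²/n = 265.7708 − 230.144267 = 35.626533
R² = Sxy²/(Sxx·Syy) = (27.826667)²/(23.333333·35.626533) = 0.931477

0.9315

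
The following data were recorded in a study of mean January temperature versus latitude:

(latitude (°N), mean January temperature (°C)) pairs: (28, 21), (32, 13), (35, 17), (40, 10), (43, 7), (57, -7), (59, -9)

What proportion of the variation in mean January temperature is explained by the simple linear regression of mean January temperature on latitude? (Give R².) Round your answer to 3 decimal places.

n = 7, Σx = 294, Σy = 52, Σxy = 1370, Σx² = 13212, Σy² = 1178
Sxx = Σx² − (Σx)²/n = 13212 − 12348 = 864
Sxy = Σxy − (Σx)(Σy)/n = 1370 − 2184 = -814
Syy = Σy² − (Σy)²/n = 1178 − 386.285714 = 791.714286
R² = Sxy²/(Sxx·Syy) = (-814)²/(864·791.714286) = 0.968649

0.969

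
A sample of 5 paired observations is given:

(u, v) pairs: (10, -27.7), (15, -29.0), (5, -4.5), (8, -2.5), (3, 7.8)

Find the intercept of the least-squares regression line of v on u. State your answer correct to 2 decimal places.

n = 5, Σx = 41, Σy = -55.9, Σxy = -731.1, Σx² = 423
Sxx = Σx² − (Σx)²/n = 423 − 336.2 = 86.8
Sxy = Σxy − (Σx)(Σy)/n = -731.1 − (-458.38) = -272.72
b = Sxy/Sxx = -272.72/86.8 = -3.141935
a = ȳ − b·x̄ = -11.18 − (-3.141935)·8.2 = 14.583871

14.58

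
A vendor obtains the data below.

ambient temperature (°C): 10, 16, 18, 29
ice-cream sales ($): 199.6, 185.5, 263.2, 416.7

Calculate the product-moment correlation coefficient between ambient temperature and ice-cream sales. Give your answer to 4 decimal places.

n = 4, Σx = 73, Σy = 1065, Σxy = 21785.9, Σx² = 1521, Σy² = 317163.54
Sxx = Σx² − (Σx)²/n = 1521 − 1332.25 = 188.75
Sxy = Σxy − (Σx)(Σy)/n = 21785.9 − 19436.25 = 2349.65
Syy = Σy² − (Σy)²/n = 317163.54 − 283556.25 = 33607.29
r = Sxy/√(Sxx·Syy) = 2349.65/√(6343375.9875) = 2349.65/2518.605961 = 0.932917

0.9329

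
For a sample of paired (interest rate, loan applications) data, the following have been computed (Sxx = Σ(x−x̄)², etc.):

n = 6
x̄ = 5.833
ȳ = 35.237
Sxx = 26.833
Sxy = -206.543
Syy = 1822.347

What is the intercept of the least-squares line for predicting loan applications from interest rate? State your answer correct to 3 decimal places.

b = Sxy/Sxx = -206.543/26.833 = -7.697350
a = ȳ − b·x̄ = 35.237 − (-7.697350)·5.833 = 80.135644

80.136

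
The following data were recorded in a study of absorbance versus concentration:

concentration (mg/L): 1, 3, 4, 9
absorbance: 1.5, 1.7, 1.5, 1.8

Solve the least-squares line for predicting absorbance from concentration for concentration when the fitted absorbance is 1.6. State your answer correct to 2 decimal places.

n = 4, Σx = 17, Σy = 6.5, Σxy = 28.8, Σx² = 107
Sxx = Σx² − (Σx)²/n = 107 − 72.25 = 34.75
Sxy = Σxy − (Σx)(Σy)/n = 28.8 − 27.625 = 1.175
b = Sxy/Sxx = 1.175/34.75 = 0.033813
a = ȳ − b·x̄ = 1.625 − 0.033813·4.25 = 1.481295
Set a + b·x = 1.6: x = (1.6 − 1.481295) / 0.033813 = 3.510638

3.51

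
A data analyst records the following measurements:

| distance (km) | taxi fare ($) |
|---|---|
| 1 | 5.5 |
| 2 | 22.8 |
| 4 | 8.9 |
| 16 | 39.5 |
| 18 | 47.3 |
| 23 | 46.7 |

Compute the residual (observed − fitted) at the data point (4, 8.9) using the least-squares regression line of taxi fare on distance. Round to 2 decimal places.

-7.28

n = 6, Σx = 64, Σy = 170.7, Σxy = 2644.2, Σx² = 1130
Sxx = Σx² − (Σx)²/n = 1130 − 682.666667 = 447.333333
Sxy = Σxy − (Σx)(Σy)/n = 2644.2 − 1820.8 = 823.4
b = Sxy/Sxx = 823.4/447.333333 = 1.840686
a = ȳ − b·x̄ = 28.45 − 1.840686·10.666667 = 8.816021
ŷ(4) = 8.816021 + 1.840686·4 = 16.178763
residual = y − ŷ = 8.9 − 16.178763 = -7.278763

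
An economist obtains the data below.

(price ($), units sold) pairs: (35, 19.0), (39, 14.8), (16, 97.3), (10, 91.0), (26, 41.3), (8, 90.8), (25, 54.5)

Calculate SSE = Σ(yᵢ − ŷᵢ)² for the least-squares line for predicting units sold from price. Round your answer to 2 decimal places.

587.79

n = 7, Σx = 159, Σy = 408.7, Σxy = 6871.7, Σx² = 4467, Σy² = 31248.91
Sxx = Σx² − (Σx)²/n = 4467 − 3611.571429 = 855.428571
Sxy = Σxy − (Σx)(Σy)/n = 6871.7 − 9283.328571 = -2411.628571
Syy = Σy² − (Σy)²/n = 31248.91 − 23862.241429 = 7386.668571
b = Sxy/Sxx = -2411.628571/855.428571 = -2.819205
SSE = Syy − b·Sxy = 7386.668571 − (-2.819205)·(-2411.628571) = 587.793059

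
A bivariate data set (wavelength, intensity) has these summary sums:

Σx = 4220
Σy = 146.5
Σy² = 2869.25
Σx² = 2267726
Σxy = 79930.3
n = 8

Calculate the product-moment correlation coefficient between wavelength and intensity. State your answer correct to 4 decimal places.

Sxx = Σx² − (Σx)²/n = 2267726 − 2226050 = 41676
Sxy = Σxy − (Σx)(Σy)/n = 79930.3 − 77278.75 = 2651.55
Syy = Σy² − (Σy)²/n = 2869.25 − 2682.78125 = 186.46875
r = Sxy/√(Sxx·Syy) = 2651.55/√(7771271.625) = 2651.55/2787.700060 = 0.951160

0.9512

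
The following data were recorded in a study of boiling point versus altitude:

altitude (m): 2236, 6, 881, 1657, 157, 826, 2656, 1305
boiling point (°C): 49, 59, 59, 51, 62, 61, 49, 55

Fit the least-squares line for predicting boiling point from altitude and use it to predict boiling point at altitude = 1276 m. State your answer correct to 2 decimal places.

55.31

n = 8, Σx = 9724, Σy = 445, Σxy = 508443, Σx² = 17985828
Sxx = Σx² − (Σx)²/n = 17985828 − 11819522 = 6166306
Sxy = Σxy − (Σx)(Σy)/n = 508443 − 540897.5 = -32454.5
b = Sxy/Sxx = -32454.5/6166306 = -0.005263
a = ȳ − b·x̄ = 55.625 − (-0.005263)·1215.5 = 62.022419
ŷ(1276) = a + b·1276 = 62.022419 + (-0.005263)·1276 = 55.306576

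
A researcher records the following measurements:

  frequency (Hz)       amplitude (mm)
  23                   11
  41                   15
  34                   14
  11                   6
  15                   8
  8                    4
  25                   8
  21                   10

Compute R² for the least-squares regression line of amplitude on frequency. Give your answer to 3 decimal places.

0.896

n = 8, Σx = 178, Σy = 76, Σxy = 1972, Σx² = 4842, Σy² = 822
Sxx = Σx² − (Σx)²/n = 4842 − 3960.5 = 881.5
Sxy = Σxy − (Σx)(Σy)/n = 1972 − 1691 = 281
Syy = Σy² − (Σy)²/n = 822 − 722 = 100
R² = Sxy²/(Sxx·Syy) = (281)²/(881.5·100) = 0.895757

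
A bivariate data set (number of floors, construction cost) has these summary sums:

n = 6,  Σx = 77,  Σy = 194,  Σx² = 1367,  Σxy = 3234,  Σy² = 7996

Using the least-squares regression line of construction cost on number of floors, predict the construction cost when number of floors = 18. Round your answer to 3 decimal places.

42.485

Sxx = Σx² − (Σx)²/n = 1367 − 988.166667 = 378.833333
Sxy = Σxy − (Σx)(Σy)/n = 3234 − 2489.666667 = 744.333333
b = Sxy/Sxx = 744.333333/378.833333 = 1.964804
a = ȳ − b·x̄ = 32.333333 − 1.964804·12.833333 = 7.118346
ŷ(18) = a + b·18 = 7.118346 + 1.964804·18 = 42.484822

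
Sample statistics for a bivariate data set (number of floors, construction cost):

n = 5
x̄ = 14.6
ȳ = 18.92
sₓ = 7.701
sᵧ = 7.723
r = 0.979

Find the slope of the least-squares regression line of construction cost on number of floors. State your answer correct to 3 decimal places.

0.982

b = r · sᵧ/sₓ = 0.979 · 7.723/7.701 = 0.981797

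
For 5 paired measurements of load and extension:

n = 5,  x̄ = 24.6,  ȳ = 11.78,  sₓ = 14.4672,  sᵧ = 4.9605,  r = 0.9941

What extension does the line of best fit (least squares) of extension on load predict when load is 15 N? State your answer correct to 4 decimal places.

8.5078

b = r · sᵧ/sₓ = 0.9941 · 4.9605/14.4672 = 0.340856
a = ȳ − b·x̄ = 11.78 − 0.340856·24.6 = 3.394940
ŷ(15) = a + b·15 = 3.394940 + 0.340856·15 = 8.507782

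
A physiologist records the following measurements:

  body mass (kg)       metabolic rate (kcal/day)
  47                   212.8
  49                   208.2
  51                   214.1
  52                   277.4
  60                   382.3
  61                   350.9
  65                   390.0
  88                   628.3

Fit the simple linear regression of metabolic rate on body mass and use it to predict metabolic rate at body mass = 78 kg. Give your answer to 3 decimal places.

n = 8, Σx = 473, Σy = 2664, Σxy = 170530.6, Σx² = 29205
Sxx = Σx² − (Σx)²/n = 29205 − 27966.125 = 1238.875
Sxy = Σxy − (Σx)(Σy)/n = 170530.6 − 157509 = 13021.6
b = Sxy/Sxx = 13021.6/1238.875 = 10.510826
a = ȳ − b·x̄ = 333 − 10.510826·59.125 = -288.452608
ŷ(78) = a + b·78 = -288.452608 + 10.510826·78 = 531.391847

531.392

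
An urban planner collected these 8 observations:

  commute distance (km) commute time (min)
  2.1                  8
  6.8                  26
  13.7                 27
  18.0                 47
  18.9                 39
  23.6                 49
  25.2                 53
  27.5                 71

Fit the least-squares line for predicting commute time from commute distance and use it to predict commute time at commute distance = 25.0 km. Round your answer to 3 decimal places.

n = 8, Σx = 135.8, Σy = 320, Σxy = 6591.1, Σx² = 2867.8
Sxx = Σx² − (Σx)²/n = 2867.8 − 2305.205 = 562.595
Sxy = Σxy − (Σx)(Σy)/n = 6591.1 − 5432 = 1159.1
b = Sxy/Sxx = 1159.1/562.595 = 2.060274
a = ȳ − b·x̄ = 40 − 2.060274·16.975 = 5.026844
ŷ(25.0) = a + b·25.0 = 5.026844 + 2.060274·25 = 56.533701

56.534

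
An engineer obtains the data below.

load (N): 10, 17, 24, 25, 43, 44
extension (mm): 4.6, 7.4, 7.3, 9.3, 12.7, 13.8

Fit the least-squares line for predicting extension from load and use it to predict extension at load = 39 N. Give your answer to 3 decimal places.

n = 6, Σx = 163, Σy = 55.1, Σxy = 1732.8, Σx² = 5375
Sxx = Σx² − (Σx)²/n = 5375 − 4428.166667 = 946.833333
Sxy = Σxy − (Σx)(Σy)/n = 1732.8 − 1496.883333 = 235.916667
b = Sxy/Sxx = 235.916667/946.833333 = 0.249164
a = ȳ − b·x̄ = 9.183333 − 0.249164·27.166667 = 2.414381
ŷ(39) = a + b·39 = 2.414381 + 0.249164·39 = 12.131773

12.132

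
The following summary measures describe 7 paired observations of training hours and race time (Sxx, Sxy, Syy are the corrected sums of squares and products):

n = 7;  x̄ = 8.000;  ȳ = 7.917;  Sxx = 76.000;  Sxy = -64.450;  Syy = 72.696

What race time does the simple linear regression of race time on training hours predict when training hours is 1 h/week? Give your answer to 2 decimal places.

13.85

b = Sxy/Sxx = -64.45/76 = -0.848026
a = ȳ − b·x̄ = 7.917 − (-0.848026)·8 = 14.701211
ŷ(1) = a + b·1 = 14.701211 + (-0.848026)·1 = 13.853184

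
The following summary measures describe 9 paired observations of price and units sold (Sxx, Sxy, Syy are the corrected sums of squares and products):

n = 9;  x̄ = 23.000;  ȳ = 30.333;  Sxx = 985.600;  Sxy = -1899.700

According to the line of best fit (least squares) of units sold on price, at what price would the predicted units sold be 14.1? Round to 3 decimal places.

b = Sxy/Sxx = -1899.7/985.6 = -1.927455
a = ȳ − b·x̄ = 30.333 − (-1.927455)·23 = 74.664473
Set a + b·x = 14.1: x = (14.1 − 74.664473) / (-1.927455) = 31.421985

31.422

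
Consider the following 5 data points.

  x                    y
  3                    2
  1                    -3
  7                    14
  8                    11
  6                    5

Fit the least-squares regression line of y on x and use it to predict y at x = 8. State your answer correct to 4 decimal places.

n = 5, Σx = 25, Σy = 29, Σxy = 219, Σx² = 159
Sxx = Σx² − (Σx)²/n = 159 − 125 = 34
Sxy = Σxy − (Σx)(Σy)/n = 219 − 145 = 74
b = Sxy/Sxx = 74/34 = 2.176471
a = ȳ − b·x̄ = 5.8 − 2.176471·5 = -5.082353
ŷ(8) = a + b·8 = -5.082353 + 2.176471·8 = 12.329412

12.3294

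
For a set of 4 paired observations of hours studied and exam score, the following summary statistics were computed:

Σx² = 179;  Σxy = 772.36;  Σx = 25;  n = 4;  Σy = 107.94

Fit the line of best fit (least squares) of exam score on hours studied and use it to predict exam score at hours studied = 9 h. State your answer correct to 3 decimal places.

38.799

Sxx = Σx² − (Σx)²/n = 179 − 156.25 = 22.75
Sxy = Σxy − (Σx)(Σy)/n = 772.36 − 674.625 = 97.735
b = Sxy/Sxx = 97.735/22.75 = 4.296044
a = ȳ − b·x̄ = 26.985 − 4.296044·6.25 = 0.134725
ŷ(9) = a + b·9 = 0.134725 + 4.296044·9 = 38.799121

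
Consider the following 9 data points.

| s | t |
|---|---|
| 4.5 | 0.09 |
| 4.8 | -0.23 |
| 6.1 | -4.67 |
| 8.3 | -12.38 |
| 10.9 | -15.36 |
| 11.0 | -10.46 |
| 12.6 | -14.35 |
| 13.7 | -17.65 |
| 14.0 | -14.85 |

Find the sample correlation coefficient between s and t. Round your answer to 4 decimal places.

n = 9, Σx = 85.9, Σy = -89.86, Σxy = -1044.939, Σx² = 931.65, Σy² = 1258.443
Sxx = Σx² − (Σx)²/n = 931.65 − 819.867778 = 111.782222
Sxy = Σxy − (Σx)(Σy)/n = -1044.939 − (-857.663778) = -187.275222
Syy = Σy² − (Σy)²/n = 1258.443 − 897.202178 = 361.240822
r = Sxy/√(Sxx·Syy) = -187.275222/√(40380.301865) = -187.275222/200.948506 = -0.931956

-0.9320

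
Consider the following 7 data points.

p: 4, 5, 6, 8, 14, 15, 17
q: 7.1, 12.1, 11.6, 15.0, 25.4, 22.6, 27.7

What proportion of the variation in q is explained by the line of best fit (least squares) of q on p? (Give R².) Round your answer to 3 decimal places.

0.958

n = 7, Σx = 69, Σy = 121.5, Σxy = 1444, Σx² = 851, Σy² = 2479.59
Sxx = Σx² − (Σx)²/n = 851 − 680.142857 = 170.857143
Sxy = Σxy − (Σx)(Σy)/n = 1444 − 1197.642857 = 246.357143
Syy = Σy² − (Σy)²/n = 2479.59 − 2108.892857 = 370.697143
R² = Sxy²/(Sxx·Syy) = (246.357143)²/(170.857143·370.697143) = 0.958248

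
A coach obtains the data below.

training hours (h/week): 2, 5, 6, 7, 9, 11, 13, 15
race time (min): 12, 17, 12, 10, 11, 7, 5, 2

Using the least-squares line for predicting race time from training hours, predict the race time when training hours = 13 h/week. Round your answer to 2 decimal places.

5.27

n = 8, Σx = 68, Σy = 76, Σxy = 522, Σx² = 710
Sxx = Σx² − (Σx)²/n = 710 − 578 = 132
Sxy = Σxy − (Σx)(Σy)/n = 522 − 646 = -124
b = Sxy/Sxx = -124/132 = -0.939394
a = ȳ − b·x̄ = 9.5 − (-0.939394)·8.5 = 17.484848
ŷ(13) = a + b·13 = 17.484848 + (-0.939394)·13 = 5.272727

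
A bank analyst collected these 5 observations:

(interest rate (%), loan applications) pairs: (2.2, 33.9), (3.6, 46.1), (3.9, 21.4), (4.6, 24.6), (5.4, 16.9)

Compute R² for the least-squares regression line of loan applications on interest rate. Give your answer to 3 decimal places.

0.389

n = 5, Σx = 19.7, Σy = 142.9, Σxy = 528.42, Σx² = 83.33, Σy² = 4623.15
Sxx = Σx² − (Σx)²/n = 83.33 − 77.618 = 5.712
Sxy = Σxy − (Σx)(Σy)/n = 528.42 − 563.026 = -34.606
Syy = Σy² − (Σy)²/n = 4623.15 − 4084.082 = 539.068
R² = Sxy²/(Sxx·Syy) = (-34.606)²/(5.712·539.068) = 0.388930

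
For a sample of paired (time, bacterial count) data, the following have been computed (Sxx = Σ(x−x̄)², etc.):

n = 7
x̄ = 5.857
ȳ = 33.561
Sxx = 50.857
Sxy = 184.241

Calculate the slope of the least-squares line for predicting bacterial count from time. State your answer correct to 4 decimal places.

3.6227

b = Sxy/Sxx = 184.241/50.857 = 3.622726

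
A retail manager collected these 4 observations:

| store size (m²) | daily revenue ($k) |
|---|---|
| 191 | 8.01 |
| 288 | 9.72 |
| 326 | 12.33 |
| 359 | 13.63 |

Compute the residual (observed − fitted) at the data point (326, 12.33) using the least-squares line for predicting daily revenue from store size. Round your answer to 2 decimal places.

0.24

n = 4, Σx = 1164, Σy = 43.69, Σxy = 13242.02, Σx² = 354582
Sxx = Σx² − (Σx)²/n = 354582 − 338724 = 15858
Sxy = Σxy − (Σx)(Σy)/n = 13242.02 − 12713.79 = 528.23
b = Sxy/Sxx = 528.23/15858 = 0.033310
a = ȳ − b·x̄ = 10.9225 − 0.033310·291 = 1.229290
ŷ(326) = 1.229290 + 0.033310·326 = 12.088350
residual = y − ŷ = 12.33 − 12.088350 = 0.241650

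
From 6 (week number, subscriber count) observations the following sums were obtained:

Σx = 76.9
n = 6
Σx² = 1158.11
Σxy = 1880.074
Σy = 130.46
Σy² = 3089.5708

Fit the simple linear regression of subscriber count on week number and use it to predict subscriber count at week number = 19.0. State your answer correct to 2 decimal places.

29.20

Sxx = Σx² − (Σx)²/n = 1158.11 − 985.601667 = 172.508333
Sxy = Σxy − (Σx)(Σy)/n = 1880.074 − 1672.062333 = 208.011667
b = Sxy/Sxx = 208.011667/172.508333 = 1.205806
a = ȳ − b·x̄ = 21.743333 − 1.205806·12.816667 = 6.288914
ŷ(19.0) = a + b·19.0 = 6.288914 + 1.205806·19 = 29.199237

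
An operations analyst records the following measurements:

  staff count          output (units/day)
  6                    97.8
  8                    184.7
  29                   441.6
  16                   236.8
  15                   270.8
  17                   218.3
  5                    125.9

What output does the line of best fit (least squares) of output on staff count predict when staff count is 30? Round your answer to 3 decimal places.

436.737

n = 7, Σx = 96, Σy = 1575.9, Σxy = 27062.2, Σx² = 1736
Sxx = Σx² − (Σx)²/n = 1736 − 1316.571429 = 419.428571
Sxy = Σxy − (Σx)(Σy)/n = 27062.2 − 21612.342857 = 5449.857143
b = Sxy/Sxx = 5449.857143/419.428571 = 12.993529
a = ȳ − b·x̄ = 225.128571 − 12.993529·13.714286 = 46.931608
ŷ(30) = a + b·30 = 46.931608 + 12.993529·30 = 436.737466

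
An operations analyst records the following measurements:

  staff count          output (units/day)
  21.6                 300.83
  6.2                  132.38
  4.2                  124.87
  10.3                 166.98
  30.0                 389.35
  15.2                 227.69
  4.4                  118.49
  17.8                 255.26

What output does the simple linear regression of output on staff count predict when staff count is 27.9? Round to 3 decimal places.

364.118

n = 8, Σx = 109.7, Σy = 1715.85, Σxy = 29769.404, Σx² = 2095.97
Sxx = Σx² − (Σx)²/n = 2095.97 − 1504.26125 = 591.70875
Sxy = Σxy − (Σx)(Σy)/n = 29769.404 − 23528.593125 = 6240.810875
b = Sxy/Sxx = 6240.810875/591.70875 = 10.547099
a = ȳ − b·x̄ = 214.48125 − 10.547099·13.7125 = 69.854152
ŷ(27.9) = a + b·27.9 = 69.854152 + 10.547099·27.9 = 364.118220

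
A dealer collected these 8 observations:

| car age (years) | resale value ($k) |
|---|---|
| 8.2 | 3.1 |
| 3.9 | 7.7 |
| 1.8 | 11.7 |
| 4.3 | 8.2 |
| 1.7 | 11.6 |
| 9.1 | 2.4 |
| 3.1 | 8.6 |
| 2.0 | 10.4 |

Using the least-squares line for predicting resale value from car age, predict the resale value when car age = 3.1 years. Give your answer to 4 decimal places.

n = 8, Σx = 34.1, Σy = 63.7, Σxy = 200.79, Σx² = 203.49
Sxx = Σx² − (Σx)²/n = 203.49 − 145.35125 = 58.13875
Sxy = Σxy − (Σx)(Σy)/n = 200.79 − 271.52125 = -70.73125
b = Sxy/Sxx = -70.73125/58.13875 = -1.216594
a = ȳ − b·x̄ = 7.9625 − (-1.216594)·4.2625 = 13.148232
ŷ(3.1) = a + b·3.1 = 13.148232 + (-1.216594)·3.1 = 9.376790

9.3768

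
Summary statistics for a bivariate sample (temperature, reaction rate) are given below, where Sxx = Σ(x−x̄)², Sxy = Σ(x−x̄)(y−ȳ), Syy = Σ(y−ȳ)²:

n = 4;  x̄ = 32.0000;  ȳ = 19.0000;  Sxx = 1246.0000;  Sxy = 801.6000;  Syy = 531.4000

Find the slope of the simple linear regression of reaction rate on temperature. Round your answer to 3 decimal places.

b = Sxy/Sxx = 801.6/1246 = 0.643339

0.643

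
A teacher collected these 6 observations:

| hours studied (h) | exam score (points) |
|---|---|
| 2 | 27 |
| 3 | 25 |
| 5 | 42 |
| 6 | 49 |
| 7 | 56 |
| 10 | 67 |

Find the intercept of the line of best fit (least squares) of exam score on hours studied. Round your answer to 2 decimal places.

13.59

n = 6, Σx = 33, Σy = 266, Σxy = 1695, Σx² = 223
Sxx = Σx² − (Σx)²/n = 223 − 181.5 = 41.5
Sxy = Σxy − (Σx)(Σy)/n = 1695 − 1463 = 232
b = Sxy/Sxx = 232/41.5 = 5.590361
a = ȳ − b·x̄ = 44.333333 − 5.590361·5.5 = 13.586345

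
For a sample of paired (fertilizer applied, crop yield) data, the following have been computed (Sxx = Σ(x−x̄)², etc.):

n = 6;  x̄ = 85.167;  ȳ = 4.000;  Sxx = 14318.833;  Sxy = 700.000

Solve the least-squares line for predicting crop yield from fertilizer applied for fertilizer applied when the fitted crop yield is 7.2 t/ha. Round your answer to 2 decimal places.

150.62

b = Sxy/Sxx = 700/14318.833 = 0.048887
a = ȳ − b·x̄ = 4 − 0.048887·85.167 = -0.163531
Set a + b·x = 7.2: x = (7.2 − (-0.163531)) / 0.048887 = 150.624522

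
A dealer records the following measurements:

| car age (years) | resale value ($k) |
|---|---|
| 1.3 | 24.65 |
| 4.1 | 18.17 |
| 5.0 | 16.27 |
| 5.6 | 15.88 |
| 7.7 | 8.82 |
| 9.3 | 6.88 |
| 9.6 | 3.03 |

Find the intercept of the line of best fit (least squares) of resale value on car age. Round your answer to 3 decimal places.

28.436

n = 7, Σx = 42.6, Σy = 93.7, Σxy = 437.806, Σx² = 312.8
Sxx = Σx² − (Σx)²/n = 312.8 − 259.251429 = 53.548571
Sxy = Σxy − (Σx)(Σy)/n = 437.806 − 570.231429 = -132.425429
b = Sxy/Sxx = -132.425429/53.548571 = -2.472996
a = ȳ − b·x̄ = 13.385714 − (-2.472996)·6.085714 = 28.435664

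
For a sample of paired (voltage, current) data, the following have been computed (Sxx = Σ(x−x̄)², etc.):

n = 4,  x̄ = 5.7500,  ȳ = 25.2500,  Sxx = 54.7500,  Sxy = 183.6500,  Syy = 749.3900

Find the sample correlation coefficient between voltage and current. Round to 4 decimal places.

0.9067

r = Sxy/√(Sxx·Syy) = 183.65/√(41029.1025) = 183.65/202.556418 = 0.906661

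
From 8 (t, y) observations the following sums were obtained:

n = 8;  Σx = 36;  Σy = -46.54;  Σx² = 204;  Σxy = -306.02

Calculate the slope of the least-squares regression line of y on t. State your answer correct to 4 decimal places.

-2.2998

Sxx = Σx² − (Σx)²/n = 204 − 162 = 42
Sxy = Σxy − (Σx)(Σy)/n = -306.02 − (-209.43) = -96.59
b = Sxy/Sxx = -96.59/42 = -2.299762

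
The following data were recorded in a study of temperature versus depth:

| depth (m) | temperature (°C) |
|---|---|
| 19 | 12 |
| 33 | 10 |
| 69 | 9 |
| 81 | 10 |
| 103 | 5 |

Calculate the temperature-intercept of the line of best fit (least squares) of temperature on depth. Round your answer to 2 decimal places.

n = 5, Σx = 305, Σy = 46, Σxy = 2504, Σx² = 23381
Sxx = Σx² − (Σx)²/n = 23381 − 18605 = 4776
Sxy = Σxy − (Σx)(Σy)/n = 2504 − 2806 = -302
b = Sxy/Sxx = -302/4776 = -0.063233
a = ȳ − b·x̄ = 9.2 − (-0.063233)·61 = 13.057203

13.06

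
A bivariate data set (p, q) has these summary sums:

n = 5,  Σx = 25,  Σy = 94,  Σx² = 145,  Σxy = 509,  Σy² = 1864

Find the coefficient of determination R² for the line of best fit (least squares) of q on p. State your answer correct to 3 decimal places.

0.786

Sxx = Σx² − (Σx)²/n = 145 − 125 = 20
Sxy = Σxy − (Σx)(Σy)/n = 509 − 470 = 39
Syy = Σy² − (Σy)²/n = 1864 − 1767.2 = 96.8
R² = Sxy²/(Sxx·Syy) = (39)²/(20·96.8) = 0.785640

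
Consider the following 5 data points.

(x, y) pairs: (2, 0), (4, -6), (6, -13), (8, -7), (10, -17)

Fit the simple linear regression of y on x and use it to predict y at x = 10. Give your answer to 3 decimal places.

-15.600

n = 5, Σx = 30, Σy = -43, Σxy = -328, Σx² = 220
Sxx = Σx² − (Σx)²/n = 220 − 180 = 40
Sxy = Σxy − (Σx)(Σy)/n = -328 − (-258) = -70
b = Sxy/Sxx = -70/40 = -1.75
a = ȳ − b·x̄ = -8.6 − (-1.75)·6 = 1.9
ŷ(10) = a + b·10 = 1.9 + (-1.75)·10 = -15.6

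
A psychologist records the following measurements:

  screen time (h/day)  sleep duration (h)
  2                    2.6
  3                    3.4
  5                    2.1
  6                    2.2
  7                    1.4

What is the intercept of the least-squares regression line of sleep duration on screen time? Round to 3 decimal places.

3.656

n = 5, Σx = 23, Σy = 11.7, Σxy = 48.9, Σx² = 123
Sxx = Σx² − (Σx)²/n = 123 − 105.8 = 17.2
Sxy = Σxy − (Σx)(Σy)/n = 48.9 − 53.82 = -4.92
b = Sxy/Sxx = -4.92/17.2 = -0.286047
a = ȳ − b·x̄ = 2.34 − (-0.286047)·4.6 = 3.655814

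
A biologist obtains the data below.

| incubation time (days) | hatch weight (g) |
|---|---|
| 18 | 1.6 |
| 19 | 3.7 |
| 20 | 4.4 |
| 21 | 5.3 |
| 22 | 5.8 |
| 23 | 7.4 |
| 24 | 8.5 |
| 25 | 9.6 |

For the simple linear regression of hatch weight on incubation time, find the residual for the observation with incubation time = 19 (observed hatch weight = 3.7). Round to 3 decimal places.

0.576

n = 8, Σx = 172, Σy = 46.3, Σxy = 1040.2, Σx² = 3740
Sxx = Σx² − (Σx)²/n = 3740 − 3698 = 42
Sxy = Σxy − (Σx)(Σy)/n = 1040.2 − 995.45 = 44.75
b = Sxy/Sxx = 44.75/42 = 1.065476
a = ȳ − b·x̄ = 5.7875 − 1.065476·21.5 = -17.120238
ŷ(19) = -17.120238 + 1.065476·19 = 3.123810
residual = y − ŷ = 3.7 − 3.123810 = 0.576190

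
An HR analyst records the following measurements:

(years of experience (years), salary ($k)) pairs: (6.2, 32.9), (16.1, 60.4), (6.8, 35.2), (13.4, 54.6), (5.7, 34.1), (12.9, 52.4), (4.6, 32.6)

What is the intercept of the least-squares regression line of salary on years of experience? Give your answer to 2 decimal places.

n = 7, Σx = 65.7, Σy = 302.2, Σxy = 3167.71, Σx² = 743.51
Sxx = Σx² − (Σx)²/n = 743.51 − 616.641429 = 126.868571
Sxy = Σxy − (Σx)(Σy)/n = 3167.71 − 2836.362857 = 331.347143
b = Sxy/Sxx = 331.347143/126.868571 = 2.611735
a = ȳ − b·x̄ = 43.171429 − 2.611735·9.385714 = 18.658426

18.66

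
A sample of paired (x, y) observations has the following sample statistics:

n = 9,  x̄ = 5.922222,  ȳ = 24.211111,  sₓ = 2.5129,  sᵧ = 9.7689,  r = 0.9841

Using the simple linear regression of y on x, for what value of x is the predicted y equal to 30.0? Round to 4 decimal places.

7.4354

b = r · sᵧ/sₓ = 0.9841 · 9.7689/2.5129 = 3.825689
a = ȳ − b·x̄ = 24.211111 − 3.825689·5.922222 = 1.554530
Set a + b·x = 30.0: x = (30.0 − 1.554530) / 3.825689 = 7.435384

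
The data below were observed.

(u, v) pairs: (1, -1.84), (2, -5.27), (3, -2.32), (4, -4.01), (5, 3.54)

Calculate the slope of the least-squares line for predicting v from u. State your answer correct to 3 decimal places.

n = 5, Σx = 15, Σy = -9.9, Σxy = -17.68, Σx² = 55
Sxx = Σx² − (Σx)²/n = 55 − 45 = 10
Sxy = Σxy − (Σx)(Σy)/n = -17.68 − (-29.7) = 12.02
b = Sxy/Sxx = 12.02/10 = 1.202

1.202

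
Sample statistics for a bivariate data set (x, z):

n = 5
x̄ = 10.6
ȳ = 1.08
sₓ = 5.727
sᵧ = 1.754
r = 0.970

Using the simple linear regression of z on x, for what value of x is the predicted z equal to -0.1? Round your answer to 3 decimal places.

b = r · sᵧ/sₓ = 0.97 · 1.754/5.727 = 0.297080
a = ȳ − b·x̄ = 1.08 − 0.297080·10.6 = -2.069053
Set a + b·x = -0.1: x = (-0.1 − (-2.069053)) / 0.297080 = 6.628013

6.628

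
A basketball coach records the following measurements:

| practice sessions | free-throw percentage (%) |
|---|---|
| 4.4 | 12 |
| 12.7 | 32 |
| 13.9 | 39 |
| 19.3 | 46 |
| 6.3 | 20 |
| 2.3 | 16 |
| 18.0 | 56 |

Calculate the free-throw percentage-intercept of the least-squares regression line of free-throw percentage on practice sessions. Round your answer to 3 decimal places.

5.905

n = 7, Σx = 76.9, Σy = 221, Σxy = 3059.9, Σx² = 1115.33
Sxx = Σx² − (Σx)²/n = 1115.33 − 844.801429 = 270.528571
Sxy = Σxy − (Σx)(Σy)/n = 3059.9 − 2427.842857 = 632.057143
b = Sxy/Sxx = 632.057143/270.528571 = 2.336379
a = ȳ − b·x̄ = 31.571429 − 2.336379·10.985714 = 5.904642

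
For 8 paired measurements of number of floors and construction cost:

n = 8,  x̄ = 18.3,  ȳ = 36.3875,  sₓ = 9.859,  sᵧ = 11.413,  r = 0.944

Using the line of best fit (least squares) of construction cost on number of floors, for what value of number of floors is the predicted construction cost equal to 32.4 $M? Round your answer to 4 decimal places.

14.6511

b = r · sᵧ/sₓ = 0.944 · 11.413/9.859 = 1.092796
a = ȳ − b·x̄ = 36.3875 − 1.092796·18.3 = 16.389340
Set a + b·x = 32.4: x = (32.4 − 16.389340) / 1.092796 = 14.651102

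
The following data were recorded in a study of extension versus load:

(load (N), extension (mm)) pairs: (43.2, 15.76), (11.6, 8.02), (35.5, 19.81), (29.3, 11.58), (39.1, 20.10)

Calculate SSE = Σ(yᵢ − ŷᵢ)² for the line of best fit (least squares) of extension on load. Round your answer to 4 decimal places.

n = 5, Σx = 158.7, Σy = 75.27, Σxy = 2602.323, Σx² = 5648.35, Σy² = 1243.2405
Sxx = Σx² − (Σx)²/n = 5648.35 − 5037.138 = 611.212
Sxy = Σxy − (Σx)(Σy)/n = 2602.323 − 2389.0698 = 213.2532
Syy = Σy² − (Σy)²/n = 1243.2405 − 1133.11458 = 110.12592
b = Sxy/Sxx = 213.2532/611.212 = 0.348902
SSE = Syy − b·Sxy = 110.12592 − 0.348902·213.2532 = 35.721413

35.7214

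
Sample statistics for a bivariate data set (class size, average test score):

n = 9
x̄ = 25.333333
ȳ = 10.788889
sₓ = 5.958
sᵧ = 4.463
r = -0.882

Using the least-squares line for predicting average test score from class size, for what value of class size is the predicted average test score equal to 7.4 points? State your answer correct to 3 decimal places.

30.463

b = r · sᵧ/sₓ = -0.882 · 4.463/5.958 = -0.660686
a = ȳ − b·x̄ = 10.788889 − (-0.660686)·25.333333 = 27.526262
Set a + b·x = 7.4: x = (7.4 − 27.526262) / (-0.660686) = 30.462683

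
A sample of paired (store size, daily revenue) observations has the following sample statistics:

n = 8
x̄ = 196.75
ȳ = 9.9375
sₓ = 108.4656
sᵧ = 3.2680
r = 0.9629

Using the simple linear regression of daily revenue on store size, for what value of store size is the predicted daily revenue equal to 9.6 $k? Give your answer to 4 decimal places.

b = r · sᵧ/sₓ = 0.9629 · 3.268/108.4656 = 0.029012
a = ȳ − b·x̄ = 9.9375 − 0.029012·196.75 = 4.229474
Set a + b·x = 9.6: x = (9.6 − 4.229474) / 0.029012 = 185.116710

185.1167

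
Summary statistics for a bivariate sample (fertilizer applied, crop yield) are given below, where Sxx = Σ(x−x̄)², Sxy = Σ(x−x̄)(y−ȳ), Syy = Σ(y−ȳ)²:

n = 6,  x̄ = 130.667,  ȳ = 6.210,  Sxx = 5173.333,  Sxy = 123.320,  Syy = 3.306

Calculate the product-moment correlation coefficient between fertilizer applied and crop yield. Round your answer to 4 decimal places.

r = Sxy/√(Sxx·Syy) = 123.32/√(17103.038898) = 123.32/130.778587 = 0.942968

0.9430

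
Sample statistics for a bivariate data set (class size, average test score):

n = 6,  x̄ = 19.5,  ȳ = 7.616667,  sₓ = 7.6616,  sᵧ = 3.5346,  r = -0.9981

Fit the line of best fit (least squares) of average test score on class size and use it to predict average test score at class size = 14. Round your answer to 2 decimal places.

10.15

b = r · sᵧ/sₓ = -0.9981 · 3.5346/7.6616 = -0.460463
a = ȳ − b·x̄ = 7.616667 − (-0.460463)·19.5 = 16.595698
ŷ(14) = a + b·14 = 16.595698 + (-0.460463)·14 = 10.149214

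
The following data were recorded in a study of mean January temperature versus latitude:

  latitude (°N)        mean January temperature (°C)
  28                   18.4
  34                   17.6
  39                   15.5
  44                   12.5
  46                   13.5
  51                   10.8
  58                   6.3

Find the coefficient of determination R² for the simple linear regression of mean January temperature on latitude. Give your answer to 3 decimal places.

n = 7, Σx = 300, Σy = 94.6, Σxy = 3805.3, Σx² = 13478, Σy² = 1383.4
Sxx = Σx² − (Σx)²/n = 13478 − 12857.142857 = 620.857143
Sxy = Σxy − (Σx)(Σy)/n = 3805.3 − 4054.285714 = -248.985714
Syy = Σy² − (Σy)²/n = 1383.4 − 1278.451429 = 104.948571
R² = Sxy²/(Sxx·Syy) = (-248.985714)²/(620.857143·104.948571) = 0.951438

0.951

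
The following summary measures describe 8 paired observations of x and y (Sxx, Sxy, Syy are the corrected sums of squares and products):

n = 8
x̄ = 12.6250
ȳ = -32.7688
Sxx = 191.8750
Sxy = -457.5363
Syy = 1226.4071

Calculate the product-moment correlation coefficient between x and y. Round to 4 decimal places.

r = Sxy/√(Sxx·Syy) = -457.5363/√(235316.862312) = -457.5363/485.094694 = -0.943190

-0.9432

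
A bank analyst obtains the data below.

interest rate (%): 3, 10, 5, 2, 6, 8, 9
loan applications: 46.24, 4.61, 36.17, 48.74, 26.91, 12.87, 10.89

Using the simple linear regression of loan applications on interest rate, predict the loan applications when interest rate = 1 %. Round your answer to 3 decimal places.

n = 7, Σx = 43, Σy = 186.43, Σxy = 825.58, Σx² = 319
Sxx = Σx² − (Σx)²/n = 319 − 264.142857 = 54.857143
Sxy = Σxy − (Σx)(Σy)/n = 825.58 − 1145.212857 = -319.632857
b = Sxy/Sxx = -319.632857/54.857143 = -5.826641
a = ȳ − b·x̄ = 26.632857 − (-5.826641)·6.142857 = 62.425078
ŷ(1) = a + b·1 = 62.425078 + (-5.826641)·1 = 56.598438

56.598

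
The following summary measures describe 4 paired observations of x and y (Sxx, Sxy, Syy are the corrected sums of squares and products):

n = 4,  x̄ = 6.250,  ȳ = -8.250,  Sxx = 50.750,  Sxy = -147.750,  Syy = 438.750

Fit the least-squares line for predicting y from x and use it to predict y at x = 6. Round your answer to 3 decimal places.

-7.522

b = Sxy/Sxx = -147.75/50.75 = -2.911330
a = ȳ − b·x̄ = -8.25 − (-2.911330)·6.25 = 9.945813
ŷ(6) = a + b·6 = 9.945813 + (-2.911330)·6 = -7.522167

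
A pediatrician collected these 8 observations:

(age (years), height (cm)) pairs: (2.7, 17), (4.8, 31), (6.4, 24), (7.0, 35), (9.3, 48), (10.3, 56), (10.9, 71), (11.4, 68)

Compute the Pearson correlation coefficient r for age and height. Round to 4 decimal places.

n = 8, Σx = 62.8, Σy = 350, Σxy = 3165.6, Σx² = 561.64, Σy² = 18156
Sxx = Σx² − (Σx)²/n = 561.64 − 492.98 = 68.66
Sxy = Σxy − (Σx)(Σy)/n = 3165.6 − 2747.5 = 418.1
Syy = Σy² − (Σy)²/n = 18156 − 15312.5 = 2843.5
r = Sxy/√(Sxx·Syy) = 418.1/√(195234.71) = 418.1/441.853720 = 0.946241

0.9462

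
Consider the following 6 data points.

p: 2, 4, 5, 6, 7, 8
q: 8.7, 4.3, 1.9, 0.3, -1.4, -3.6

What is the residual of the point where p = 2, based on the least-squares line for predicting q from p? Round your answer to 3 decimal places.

n = 6, Σx = 32, Σy = 10.2, Σxy = 7.3, Σx² = 194
Sxx = Σx² − (Σx)²/n = 194 − 170.666667 = 23.333333
Sxy = Σxy − (Σx)(Σy)/n = 7.3 − 54.4 = -47.1
b = Sxy/Sxx = -47.1/23.333333 = -2.018571
a = ȳ − b·x̄ = 1.7 − (-2.018571)·5.333333 = 12.465714
ŷ(2) = 12.465714 + (-2.018571)·2 = 8.428571
residual = y − ŷ = 8.7 − 8.428571 = 0.271429

0.271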